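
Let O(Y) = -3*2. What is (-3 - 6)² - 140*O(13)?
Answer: 921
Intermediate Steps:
O(Y) = -6
(-3 - 6)² - 140*O(13) = (-3 - 6)² - 140*(-6) = (-9)² + 840 = 81 + 840 = 921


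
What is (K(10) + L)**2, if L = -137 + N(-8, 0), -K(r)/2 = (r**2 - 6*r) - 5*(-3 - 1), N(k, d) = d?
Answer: 66049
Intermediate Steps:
K(r) = -40 - 2*r**2 + 12*r (K(r) = -2*((r**2 - 6*r) - 5*(-3 - 1)) = -2*((r**2 - 6*r) - 5*(-4)) = -2*((r**2 - 6*r) + 20) = -2*(20 + r**2 - 6*r) = -40 - 2*r**2 + 12*r)
L = -137 (L = -137 + 0 = -137)
(K(10) + L)**2 = ((-40 - 2*10**2 + 12*10) - 137)**2 = ((-40 - 2*100 + 120) - 137)**2 = ((-40 - 200 + 120) - 137)**2 = (-120 - 137)**2 = (-257)**2 = 66049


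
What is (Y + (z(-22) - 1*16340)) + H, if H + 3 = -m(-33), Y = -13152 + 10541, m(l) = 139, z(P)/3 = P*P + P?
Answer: -17707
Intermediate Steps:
z(P) = 3*P + 3*P**2 (z(P) = 3*(P*P + P) = 3*(P**2 + P) = 3*(P + P**2) = 3*P + 3*P**2)
Y = -2611
H = -142 (H = -3 - 1*139 = -3 - 139 = -142)
(Y + (z(-22) - 1*16340)) + H = (-2611 + (3*(-22)*(1 - 22) - 1*16340)) - 142 = (-2611 + (3*(-22)*(-21) - 16340)) - 142 = (-2611 + (1386 - 16340)) - 142 = (-2611 - 14954) - 142 = -17565 - 142 = -17707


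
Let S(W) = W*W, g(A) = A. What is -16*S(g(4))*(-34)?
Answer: 8704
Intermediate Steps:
S(W) = W**2
-16*S(g(4))*(-34) = -16*4**2*(-34) = -16*16*(-34) = -256*(-34) = 8704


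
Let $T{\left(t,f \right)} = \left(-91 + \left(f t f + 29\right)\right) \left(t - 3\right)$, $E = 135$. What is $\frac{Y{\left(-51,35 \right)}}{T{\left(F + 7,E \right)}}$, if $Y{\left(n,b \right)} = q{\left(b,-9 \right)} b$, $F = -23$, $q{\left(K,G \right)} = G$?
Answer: $- \frac{45}{791654} \approx -5.6843 \cdot 10^{-5}$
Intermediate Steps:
$Y{\left(n,b \right)} = - 9 b$
$T{\left(t,f \right)} = \left(-62 + t f^{2}\right) \left(-3 + t\right)$ ($T{\left(t,f \right)} = \left(-91 + \left(t f^{2} + 29\right)\right) \left(-3 + t\right) = \left(-91 + \left(29 + t f^{2}\right)\right) \left(-3 + t\right) = \left(-62 + t f^{2}\right) \left(-3 + t\right)$)
$\frac{Y{\left(-51,35 \right)}}{T{\left(F + 7,E \right)}} = \frac{\left(-9\right) 35}{186 - 62 \left(-23 + 7\right) + 135^{2} \left(-23 + 7\right)^{2} - 3 \left(-23 + 7\right) 135^{2}} = - \frac{315}{186 - -992 + 18225 \left(-16\right)^{2} - \left(-48\right) 18225} = - \frac{315}{186 + 992 + 18225 \cdot 256 + 874800} = - \frac{315}{186 + 992 + 4665600 + 874800} = - \frac{315}{5541578} = \left(-315\right) \frac{1}{5541578} = - \frac{45}{791654}$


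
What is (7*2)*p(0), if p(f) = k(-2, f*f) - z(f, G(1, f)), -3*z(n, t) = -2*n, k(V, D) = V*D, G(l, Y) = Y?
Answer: 0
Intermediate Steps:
k(V, D) = D*V
z(n, t) = 2*n/3 (z(n, t) = -(-2)*n/3 = 2*n/3)
p(f) = -2*f² - 2*f/3 (p(f) = (f*f)*(-2) - 2*f/3 = f²*(-2) - 2*f/3 = -2*f² - 2*f/3)
(7*2)*p(0) = (7*2)*((⅔)*0*(-1 - 3*0)) = 14*((⅔)*0*(-1 + 0)) = 14*((⅔)*0*(-1)) = 14*0 = 0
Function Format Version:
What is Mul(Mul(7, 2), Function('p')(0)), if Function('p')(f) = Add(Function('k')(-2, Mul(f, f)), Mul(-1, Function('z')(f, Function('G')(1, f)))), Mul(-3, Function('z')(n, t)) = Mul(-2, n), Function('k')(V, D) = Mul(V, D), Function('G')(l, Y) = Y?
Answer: 0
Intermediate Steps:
Function('k')(V, D) = Mul(D, V)
Function('z')(n, t) = Mul(Rational(2, 3), n) (Function('z')(n, t) = Mul(Rational(-1, 3), Mul(-2, n)) = Mul(Rational(2, 3), n))
Function('p')(f) = Add(Mul(-2, Pow(f, 2)), Mul(Rational(-2, 3), f)) (Function('p')(f) = Add(Mul(Mul(f, f), -2), Mul(-1, Mul(Rational(2, 3), f))) = Add(Mul(Pow(f, 2), -2), Mul(Rational(-2, 3), f)) = Add(Mul(-2, Pow(f, 2)), Mul(Rational(-2, 3), f)))
Mul(Mul(7, 2), Function('p')(0)) = Mul(Mul(7, 2), Mul(Rational(2, 3), 0, Add(-1, Mul(-3, 0)))) = Mul(14, Mul(Rational(2, 3), 0, Add(-1, 0))) = Mul(14, Mul(Rational(2, 3), 0, -1)) = Mul(14, 0) = 0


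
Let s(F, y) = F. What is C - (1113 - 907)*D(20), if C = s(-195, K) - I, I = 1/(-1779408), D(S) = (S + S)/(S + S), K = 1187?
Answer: -713542607/1779408 ≈ -401.00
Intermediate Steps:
D(S) = 1 (D(S) = (2*S)/((2*S)) = (2*S)*(1/(2*S)) = 1)
I = -1/1779408 ≈ -5.6198e-7
C = -346984559/1779408 (C = -195 - 1*(-1/1779408) = -195 + 1/1779408 = -346984559/1779408 ≈ -195.00)
C - (1113 - 907)*D(20) = -346984559/1779408 - (1113 - 907) = -346984559/1779408 - 206 = -713542607/1779408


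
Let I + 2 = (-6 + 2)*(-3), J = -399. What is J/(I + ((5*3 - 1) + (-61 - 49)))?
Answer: 399/86 ≈ 4.6395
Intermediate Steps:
I = 10 (I = -2 + (-6 + 2)*(-3) = -2 - 4*(-3) = -2 + 12 = 10)
J/(I + ((5*3 - 1) + (-61 - 49))) = -399/(10 + ((5*3 - 1) + (-61 - 49))) = -399/(10 + ((15 - 1) - 110)) = -399/(10 + (14 - 110)) = -399/(10 - 96) = -399/(-86) = -1/86*(-399) = 399/86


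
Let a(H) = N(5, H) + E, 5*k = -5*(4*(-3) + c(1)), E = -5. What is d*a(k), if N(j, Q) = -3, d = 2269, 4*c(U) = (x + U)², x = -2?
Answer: -18152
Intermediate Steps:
c(U) = (-2 + U)²/4
k = 47/4 (k = (-5*(4*(-3) + (-2 + 1)²/4))/5 = (-5*(-12 + (¼)*(-1)²))/5 = (-5*(-12 + (¼)*1))/5 = (-5*(-12 + ¼))/5 = (-5*(-47/4))/5 = (⅕)*(235/4) = 47/4 ≈ 11.750)
a(H) = -8 (a(H) = -3 - 5 = -8)
d*a(k) = 2269*(-8) = -18152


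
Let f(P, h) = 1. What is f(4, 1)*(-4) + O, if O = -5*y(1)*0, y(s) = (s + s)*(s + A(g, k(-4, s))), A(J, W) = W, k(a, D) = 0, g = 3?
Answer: -4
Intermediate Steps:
y(s) = 2*s² (y(s) = (s + s)*(s + 0) = (2*s)*s = 2*s²)
O = 0 (O = -10*1²*0 = -10*0 = 0)
f(4, 1)*(-4) + O = 1*(-4) + 0 = -4 + 0 = -4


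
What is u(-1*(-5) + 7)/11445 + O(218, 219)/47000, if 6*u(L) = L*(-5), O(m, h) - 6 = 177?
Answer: 324887/107583000 ≈ 0.0030199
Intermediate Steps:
O(m, h) = 183 (O(m, h) = 6 + 177 = 183)
u(L) = -5*L/6 (u(L) = (L*(-5))/6 = (-5*L)/6 = -5*L/6)
u(-1*(-5) + 7)/11445 + O(218, 219)/47000 = -5*(-1*(-5) + 7)/6/11445 + 183/47000 = -5*(5 + 7)/6*(1/11445) + 183*(1/47000) = -⅚*12*(1/11445) + 183/47000 = -10*1/11445 + 183/47000 = -2/2289 + 183/47000 = 324887/107583000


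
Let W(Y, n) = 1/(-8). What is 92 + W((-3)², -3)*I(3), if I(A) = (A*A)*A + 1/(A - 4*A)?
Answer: 3191/36 ≈ 88.639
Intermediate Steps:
W(Y, n) = -⅛
I(A) = A³ - 1/(3*A) (I(A) = A²*A + 1/(-3*A) = A³ - 1/(3*A))
92 + W((-3)², -3)*I(3) = 92 - (-⅓ + 3⁴)/(8*3) = 92 - (-⅓ + 81)/24 = 92 - 242/(24*3) = 92 - ⅛*242/9 = 92 - 121/36 = 3191/36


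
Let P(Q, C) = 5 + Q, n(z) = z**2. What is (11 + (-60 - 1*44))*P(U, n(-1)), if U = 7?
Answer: -1116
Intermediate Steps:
(11 + (-60 - 1*44))*P(U, n(-1)) = (11 + (-60 - 1*44))*(5 + 7) = (11 + (-60 - 44))*12 = (11 - 104)*12 = -93*12 = -1116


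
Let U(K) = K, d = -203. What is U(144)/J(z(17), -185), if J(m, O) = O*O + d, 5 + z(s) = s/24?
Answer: 72/17011 ≈ 0.0042326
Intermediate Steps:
z(s) = -5 + s/24
J(m, O) = -203 + O**2 (J(m, O) = O*O - 203 = O**2 - 203 = -203 + O**2)
U(144)/J(z(17), -185) = 144/(-203 + (-185)**2) = 144/(-203 + 34225) = 144/34022 = 144*(1/34022) = 72/17011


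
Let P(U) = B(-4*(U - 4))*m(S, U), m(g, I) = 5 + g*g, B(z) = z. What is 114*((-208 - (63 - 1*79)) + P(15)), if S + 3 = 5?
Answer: -67032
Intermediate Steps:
S = 2 (S = -3 + 5 = 2)
m(g, I) = 5 + g²
P(U) = 144 - 36*U (P(U) = (-4*(U - 4))*(5 + 2²) = (-4*(-4 + U))*(5 + 4) = (16 - 4*U)*9 = 144 - 36*U)
114*((-208 - (63 - 1*79)) + P(15)) = 114*((-208 - (63 - 1*79)) + (144 - 36*15)) = 114*((-208 - (63 - 79)) + (144 - 540)) = 114*((-208 - 1*(-16)) - 396) = 114*((-208 + 16) - 396) = 114*(-192 - 396) = 114*(-588) = -67032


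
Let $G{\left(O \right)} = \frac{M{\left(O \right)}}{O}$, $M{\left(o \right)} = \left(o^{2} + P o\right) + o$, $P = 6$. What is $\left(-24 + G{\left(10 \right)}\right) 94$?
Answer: $-658$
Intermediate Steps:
$M{\left(o \right)} = o^{2} + 7 o$ ($M{\left(o \right)} = \left(o^{2} + 6 o\right) + o = o^{2} + 7 o$)
$G{\left(O \right)} = 7 + O$ ($G{\left(O \right)} = \frac{O \left(7 + O\right)}{O} = 7 + O$)
$\left(-24 + G{\left(10 \right)}\right) 94 = \left(-24 + \left(7 + 10\right)\right) 94 = \left(-24 + 17\right) 94 = \left(-7\right) 94 = -658$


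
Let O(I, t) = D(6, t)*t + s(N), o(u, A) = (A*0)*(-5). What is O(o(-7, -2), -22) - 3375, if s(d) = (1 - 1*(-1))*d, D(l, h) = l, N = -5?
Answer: -3517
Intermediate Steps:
o(u, A) = 0 (o(u, A) = 0*(-5) = 0)
s(d) = 2*d (s(d) = (1 + 1)*d = 2*d)
O(I, t) = -10 + 6*t (O(I, t) = 6*t + 2*(-5) = 6*t - 10 = -10 + 6*t)
O(o(-7, -2), -22) - 3375 = (-10 + 6*(-22)) - 3375 = (-10 - 132) - 3375 = -142 - 3375 = -3517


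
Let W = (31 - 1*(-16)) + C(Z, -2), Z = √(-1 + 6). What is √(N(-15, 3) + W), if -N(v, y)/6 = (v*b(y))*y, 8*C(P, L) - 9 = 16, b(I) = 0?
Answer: √802/4 ≈ 7.0799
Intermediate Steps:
Z = √5 ≈ 2.2361
C(P, L) = 25/8 (C(P, L) = 9/8 + (⅛)*16 = 9/8 + 2 = 25/8)
N(v, y) = 0 (N(v, y) = -6*v*0*y = -0*y = -6*0 = 0)
W = 401/8 (W = (31 - 1*(-16)) + 25/8 = (31 + 16) + 25/8 = 47 + 25/8 = 401/8 ≈ 50.125)
√(N(-15, 3) + W) = √(0 + 401/8) = √(401/8) = √802/4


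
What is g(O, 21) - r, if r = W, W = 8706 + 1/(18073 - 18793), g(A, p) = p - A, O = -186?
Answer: -6119279/720 ≈ -8499.0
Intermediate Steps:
W = 6268319/720 (W = 8706 + 1/(-720) = 8706 - 1/720 = 6268319/720 ≈ 8706.0)
r = 6268319/720 ≈ 8706.0
g(O, 21) - r = (21 - 1*(-186)) - 1*6268319/720 = (21 + 186) - 6268319/720 = 207 - 6268319/720 = -6119279/720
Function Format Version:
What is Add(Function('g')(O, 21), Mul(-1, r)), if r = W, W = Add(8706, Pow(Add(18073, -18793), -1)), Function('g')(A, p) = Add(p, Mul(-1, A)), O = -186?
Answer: Rational(-6119279, 720) ≈ -8499.0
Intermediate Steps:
W = Rational(6268319, 720) (W = Add(8706, Pow(-720, -1)) = Add(8706, Rational(-1, 720)) = Rational(6268319, 720) ≈ 8706.0)
r = Rational(6268319, 720) ≈ 8706.0
Add(Function('g')(O, 21), Mul(-1, r)) = Add(Add(21, Mul(-1, -186)), Mul(-1, Rational(6268319, 720))) = Add(Add(21, 186), Rational(-6268319, 720)) = Add(207, Rational(-6268319, 720)) = Rational(-6119279, 720)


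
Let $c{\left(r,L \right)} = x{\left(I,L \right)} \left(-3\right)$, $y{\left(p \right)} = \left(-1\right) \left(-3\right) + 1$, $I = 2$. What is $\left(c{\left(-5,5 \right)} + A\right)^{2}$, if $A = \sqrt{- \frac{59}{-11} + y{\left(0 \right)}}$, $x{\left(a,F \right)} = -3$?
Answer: $\frac{\left(99 + \sqrt{1133}\right)^{2}}{121} \approx 145.44$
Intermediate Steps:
$y{\left(p \right)} = 4$ ($y{\left(p \right)} = 3 + 1 = 4$)
$c{\left(r,L \right)} = 9$ ($c{\left(r,L \right)} = \left(-3\right) \left(-3\right) = 9$)
$A = \frac{\sqrt{1133}}{11}$ ($A = \sqrt{- \frac{59}{-11} + 4} = \sqrt{\left(-59\right) \left(- \frac{1}{11}\right) + 4} = \sqrt{\frac{59}{11} + 4} = \sqrt{\frac{103}{11}} = \frac{\sqrt{1133}}{11} \approx 3.06$)
$\left(c{\left(-5,5 \right)} + A\right)^{2} = \left(9 + \frac{\sqrt{1133}}{11}\right)^{2}$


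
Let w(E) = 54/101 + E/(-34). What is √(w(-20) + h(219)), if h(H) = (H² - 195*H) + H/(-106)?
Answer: √174072328835714/182002 ≈ 72.492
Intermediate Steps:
w(E) = 54/101 - E/34 (w(E) = 54*(1/101) + E*(-1/34) = 54/101 - E/34)
h(H) = H² - 20671*H/106 (h(H) = (H² - 195*H) + H*(-1/106) = (H² - 195*H) - H/106 = H² - 20671*H/106)
√(w(-20) + h(219)) = √((54/101 - 1/34*(-20)) + (1/106)*219*(-20671 + 106*219)) = √((54/101 + 10/17) + (1/106)*219*(-20671 + 23214)) = √(1928/1717 + (1/106)*219*2543) = √(1928/1717 + 556917/106) = √(956430857/182002) = √174072328835714/182002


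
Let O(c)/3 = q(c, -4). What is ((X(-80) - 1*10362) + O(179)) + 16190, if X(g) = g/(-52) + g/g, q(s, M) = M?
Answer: 75641/13 ≈ 5818.5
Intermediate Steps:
O(c) = -12 (O(c) = 3*(-4) = -12)
X(g) = 1 - g/52 (X(g) = g*(-1/52) + 1 = -g/52 + 1 = 1 - g/52)
((X(-80) - 1*10362) + O(179)) + 16190 = (((1 - 1/52*(-80)) - 1*10362) - 12) + 16190 = (((1 + 20/13) - 10362) - 12) + 16190 = ((33/13 - 10362) - 12) + 16190 = (-134673/13 - 12) + 16190 = -134829/13 + 16190 = 75641/13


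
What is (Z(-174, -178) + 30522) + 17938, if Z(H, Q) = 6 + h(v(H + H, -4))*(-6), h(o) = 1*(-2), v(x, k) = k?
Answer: 48478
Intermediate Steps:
h(o) = -2
Z(H, Q) = 18 (Z(H, Q) = 6 - 2*(-6) = 6 + 12 = 18)
(Z(-174, -178) + 30522) + 17938 = (18 + 30522) + 17938 = 30540 + 17938 = 48478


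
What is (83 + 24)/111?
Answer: 107/111 ≈ 0.96396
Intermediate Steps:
(83 + 24)/111 = 107*(1/111) = 107/111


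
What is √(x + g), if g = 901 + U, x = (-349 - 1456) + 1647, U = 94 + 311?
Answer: 2*√287 ≈ 33.882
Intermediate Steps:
U = 405
x = -158 (x = -1805 + 1647 = -158)
g = 1306 (g = 901 + 405 = 1306)
√(x + g) = √(-158 + 1306) = √1148 = 2*√287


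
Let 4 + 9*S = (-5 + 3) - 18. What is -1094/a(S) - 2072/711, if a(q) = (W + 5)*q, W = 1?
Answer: 372341/5688 ≈ 65.461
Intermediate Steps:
S = -8/3 (S = -4/9 + ((-5 + 3) - 18)/9 = -4/9 + (-2 - 18)/9 = -4/9 + (⅑)*(-20) = -4/9 - 20/9 = -8/3 ≈ -2.6667)
a(q) = 6*q (a(q) = (1 + 5)*q = 6*q)
-1094/a(S) - 2072/711 = -1094/(6*(-8/3)) - 2072/711 = -1094/(-16) - 2072*1/711 = -1094*(-1/16) - 2072/711 = 547/8 - 2072/711 = 372341/5688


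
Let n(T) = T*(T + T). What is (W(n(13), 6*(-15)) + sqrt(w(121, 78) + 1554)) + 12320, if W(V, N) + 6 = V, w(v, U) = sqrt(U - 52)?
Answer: 12652 + sqrt(1554 + sqrt(26)) ≈ 12691.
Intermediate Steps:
w(v, U) = sqrt(-52 + U)
n(T) = 2*T**2 (n(T) = T*(2*T) = 2*T**2)
W(V, N) = -6 + V
(W(n(13), 6*(-15)) + sqrt(w(121, 78) + 1554)) + 12320 = ((-6 + 2*13**2) + sqrt(sqrt(-52 + 78) + 1554)) + 12320 = ((-6 + 2*169) + sqrt(sqrt(26) + 1554)) + 12320 = ((-6 + 338) + sqrt(1554 + sqrt(26))) + 12320 = (332 + sqrt(1554 + sqrt(26))) + 12320 = 12652 + sqrt(1554 + sqrt(26))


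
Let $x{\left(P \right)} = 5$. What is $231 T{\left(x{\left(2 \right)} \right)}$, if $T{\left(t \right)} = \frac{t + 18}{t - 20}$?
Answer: $- \frac{1771}{5} \approx -354.2$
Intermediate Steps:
$T{\left(t \right)} = \frac{18 + t}{-20 + t}$ ($T{\left(t \right)} = \frac{18 + t}{t - 20} = \frac{18 + t}{-20 + t}$)
$231 T{\left(x{\left(2 \right)} \right)} = 231 \frac{18 + 5}{-20 + 5} = 231 \frac{1}{-15} \cdot 23 = 231 \left(\left(- \frac{1}{15}\right) 23\right) = 231 \left(- \frac{23}{15}\right) = - \frac{1771}{5}$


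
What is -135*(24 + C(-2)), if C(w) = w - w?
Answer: -3240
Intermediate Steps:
C(w) = 0
-135*(24 + C(-2)) = -135*(24 + 0) = -135*24 = -3240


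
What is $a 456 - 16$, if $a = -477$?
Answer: $-217528$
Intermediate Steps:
$a 456 - 16 = \left(-477\right) 456 - 16 = -217512 + \left(-105 + 89\right) = -217512 - 16 = -217528$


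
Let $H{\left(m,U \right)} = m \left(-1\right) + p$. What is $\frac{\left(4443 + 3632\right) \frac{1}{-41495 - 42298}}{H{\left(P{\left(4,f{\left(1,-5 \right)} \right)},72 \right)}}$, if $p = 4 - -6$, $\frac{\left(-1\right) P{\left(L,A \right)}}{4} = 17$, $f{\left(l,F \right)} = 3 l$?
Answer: $- \frac{475}{384462} \approx -0.0012355$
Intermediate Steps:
$P{\left(L,A \right)} = -68$ ($P{\left(L,A \right)} = \left(-4\right) 17 = -68$)
$p = 10$ ($p = 4 + 6 = 10$)
$H{\left(m,U \right)} = 10 - m$ ($H{\left(m,U \right)} = m \left(-1\right) + 10 = - m + 10 = 10 - m$)
$\frac{\left(4443 + 3632\right) \frac{1}{-41495 - 42298}}{H{\left(P{\left(4,f{\left(1,-5 \right)} \right)},72 \right)}} = \frac{\left(4443 + 3632\right) \frac{1}{-41495 - 42298}}{10 - -68} = \frac{8075 \frac{1}{-83793}}{10 + 68} = \frac{8075 \left(- \frac{1}{83793}\right)}{78} = \left(- \frac{475}{4929}\right) \frac{1}{78} = - \frac{475}{384462}$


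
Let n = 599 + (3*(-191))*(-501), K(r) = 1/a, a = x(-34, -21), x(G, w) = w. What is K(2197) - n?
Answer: -6041113/21 ≈ -2.8767e+5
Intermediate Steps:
a = -21
K(r) = -1/21 (K(r) = 1/(-21) = -1/21)
n = 287672 (n = 599 - 573*(-501) = 599 + 287073 = 287672)
K(2197) - n = -1/21 - 1*287672 = -1/21 - 287672 = -6041113/21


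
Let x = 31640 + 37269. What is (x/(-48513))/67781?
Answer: -68909/3288259653 ≈ -2.0956e-5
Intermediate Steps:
x = 68909
(x/(-48513))/67781 = (68909/(-48513))/67781 = (68909*(-1/48513))*(1/67781) = -68909/48513*1/67781 = -68909/3288259653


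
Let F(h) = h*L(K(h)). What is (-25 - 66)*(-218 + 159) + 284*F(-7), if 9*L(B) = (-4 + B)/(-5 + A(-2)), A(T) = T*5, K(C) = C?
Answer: 702947/135 ≈ 5207.0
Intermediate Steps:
A(T) = 5*T
L(B) = 4/135 - B/135 (L(B) = ((-4 + B)/(-5 + 5*(-2)))/9 = ((-4 + B)/(-5 - 10))/9 = ((-4 + B)/(-15))/9 = ((-4 + B)*(-1/15))/9 = (4/15 - B/15)/9 = 4/135 - B/135)
F(h) = h*(4/135 - h/135)
(-25 - 66)*(-218 + 159) + 284*F(-7) = (-25 - 66)*(-218 + 159) + 284*((1/135)*(-7)*(4 - 1*(-7))) = -91*(-59) + 284*((1/135)*(-7)*(4 + 7)) = 5369 + 284*((1/135)*(-7)*11) = 5369 + 284*(-77/135) = 5369 - 21868/135 = 702947/135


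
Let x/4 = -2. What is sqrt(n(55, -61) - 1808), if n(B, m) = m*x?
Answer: 2*I*sqrt(330) ≈ 36.332*I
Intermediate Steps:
x = -8 (x = 4*(-2) = -8)
n(B, m) = -8*m (n(B, m) = m*(-8) = -8*m)
sqrt(n(55, -61) - 1808) = sqrt(-8*(-61) - 1808) = sqrt(488 - 1808) = sqrt(-1320) = 2*I*sqrt(330)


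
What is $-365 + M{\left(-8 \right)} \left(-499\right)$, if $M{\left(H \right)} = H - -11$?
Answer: $-1862$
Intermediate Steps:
$M{\left(H \right)} = 11 + H$ ($M{\left(H \right)} = H + 11 = 11 + H$)
$-365 + M{\left(-8 \right)} \left(-499\right) = -365 + \left(11 - 8\right) \left(-499\right) = -365 + 3 \left(-499\right) = -365 - 1497 = -1862$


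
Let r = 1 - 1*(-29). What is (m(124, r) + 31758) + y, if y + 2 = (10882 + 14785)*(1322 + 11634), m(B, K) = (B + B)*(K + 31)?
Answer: 332588536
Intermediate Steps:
r = 30 (r = 1 + 29 = 30)
m(B, K) = 2*B*(31 + K) (m(B, K) = (2*B)*(31 + K) = 2*B*(31 + K))
y = 332541650 (y = -2 + (10882 + 14785)*(1322 + 11634) = -2 + 25667*12956 = -2 + 332541652 = 332541650)
(m(124, r) + 31758) + y = (2*124*(31 + 30) + 31758) + 332541650 = (2*124*61 + 31758) + 332541650 = (15128 + 31758) + 332541650 = 46886 + 332541650 = 332588536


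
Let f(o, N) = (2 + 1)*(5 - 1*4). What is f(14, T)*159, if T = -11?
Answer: 477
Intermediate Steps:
f(o, N) = 3 (f(o, N) = 3*(5 - 4) = 3*1 = 3)
f(14, T)*159 = 3*159 = 477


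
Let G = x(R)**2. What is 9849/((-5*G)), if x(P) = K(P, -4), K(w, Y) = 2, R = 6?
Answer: -9849/20 ≈ -492.45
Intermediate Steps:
x(P) = 2
G = 4 (G = 2**2 = 4)
9849/((-5*G)) = 9849/((-5*4)) = 9849/(-20) = 9849*(-1/20) = -9849/20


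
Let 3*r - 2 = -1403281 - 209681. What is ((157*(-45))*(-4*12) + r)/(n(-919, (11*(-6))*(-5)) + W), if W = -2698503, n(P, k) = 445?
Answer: 297800/4047087 ≈ 0.073584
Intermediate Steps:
r = -1612960/3 (r = ⅔ + (-1403281 - 209681)/3 = ⅔ + (⅓)*(-1612962) = ⅔ - 537654 = -1612960/3 ≈ -5.3765e+5)
((157*(-45))*(-4*12) + r)/(n(-919, (11*(-6))*(-5)) + W) = ((157*(-45))*(-4*12) - 1612960/3)/(445 - 2698503) = (-7065*(-48) - 1612960/3)/(-2698058) = (339120 - 1612960/3)*(-1/2698058) = -595600/3*(-1/2698058) = 297800/4047087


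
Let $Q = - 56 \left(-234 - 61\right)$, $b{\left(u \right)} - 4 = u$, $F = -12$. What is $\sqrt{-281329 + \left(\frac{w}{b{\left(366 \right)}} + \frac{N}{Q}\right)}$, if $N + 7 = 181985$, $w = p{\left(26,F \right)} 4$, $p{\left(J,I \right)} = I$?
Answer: $\frac{i \sqrt{262761202147367}}{30562} \approx 530.39 i$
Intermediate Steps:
$w = -48$ ($w = \left(-12\right) 4 = -48$)
$b{\left(u \right)} = 4 + u$
$N = 181978$ ($N = -7 + 181985 = 181978$)
$Q = 16520$ ($Q = \left(-56\right) \left(-295\right) = 16520$)
$\sqrt{-281329 + \left(\frac{w}{b{\left(366 \right)}} + \frac{N}{Q}\right)} = \sqrt{-281329 + \left(- \frac{48}{4 + 366} + \frac{181978}{16520}\right)} = \sqrt{-281329 + \left(- \frac{48}{370} + 181978 \cdot \frac{1}{16520}\right)} = \sqrt{-281329 + \left(\left(-48\right) \frac{1}{370} + \frac{90989}{8260}\right)} = \sqrt{-281329 + \left(- \frac{24}{185} + \frac{90989}{8260}\right)} = \sqrt{-281329 + \frac{665389}{61124}} = \sqrt{- \frac{17195288407}{61124}} = \frac{i \sqrt{262761202147367}}{30562}$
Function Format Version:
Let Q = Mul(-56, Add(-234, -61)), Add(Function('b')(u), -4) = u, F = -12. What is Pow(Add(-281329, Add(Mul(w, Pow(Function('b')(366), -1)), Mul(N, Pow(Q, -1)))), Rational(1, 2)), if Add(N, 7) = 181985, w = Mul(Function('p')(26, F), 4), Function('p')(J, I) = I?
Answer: Mul(Rational(1, 30562), I, Pow(262761202147367, Rational(1, 2))) ≈ Mul(530.39, I)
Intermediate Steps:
w = -48 (w = Mul(-12, 4) = -48)
Function('b')(u) = Add(4, u)
N = 181978 (N = Add(-7, 181985) = 181978)
Q = 16520 (Q = Mul(-56, -295) = 16520)
Pow(Add(-281329, Add(Mul(w, Pow(Function('b')(366), -1)), Mul(N, Pow(Q, -1)))), Rational(1, 2)) = Pow(Add(-281329, Add(Mul(-48, Pow(Add(4, 366), -1)), Mul(181978, Pow(16520, -1)))), Rational(1, 2)) = Pow(Add(-281329, Add(Mul(-48, Pow(370, -1)), Mul(181978, Rational(1, 16520)))), Rational(1, 2)) = Pow(Add(-281329, Add(Mul(-48, Rational(1, 370)), Rational(90989, 8260))), Rational(1, 2)) = Pow(Add(-281329, Add(Rational(-24, 185), Rational(90989, 8260))), Rational(1, 2)) = Pow(Add(-281329, Rational(665389, 61124)), Rational(1, 2)) = Pow(Rational(-17195288407, 61124), Rational(1, 2)) = Mul(Rational(1, 30562), I, Pow(262761202147367, Rational(1, 2)))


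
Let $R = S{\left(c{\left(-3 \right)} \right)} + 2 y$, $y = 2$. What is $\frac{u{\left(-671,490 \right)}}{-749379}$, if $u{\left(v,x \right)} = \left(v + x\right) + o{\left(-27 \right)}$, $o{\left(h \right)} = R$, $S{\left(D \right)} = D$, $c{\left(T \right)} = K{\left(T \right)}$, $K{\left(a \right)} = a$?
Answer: $\frac{60}{249793} \approx 0.0002402$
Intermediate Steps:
$c{\left(T \right)} = T$
$R = 1$ ($R = -3 + 2 \cdot 2 = -3 + 4 = 1$)
$o{\left(h \right)} = 1$
$u{\left(v,x \right)} = 1 + v + x$ ($u{\left(v,x \right)} = \left(v + x\right) + 1 = 1 + v + x$)
$\frac{u{\left(-671,490 \right)}}{-749379} = \frac{1 - 671 + 490}{-749379} = \left(-180\right) \left(- \frac{1}{749379}\right) = \frac{60}{249793}$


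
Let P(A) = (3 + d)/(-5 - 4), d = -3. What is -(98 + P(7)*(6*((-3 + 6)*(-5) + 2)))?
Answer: -98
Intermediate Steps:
P(A) = 0 (P(A) = (3 - 3)/(-5 - 4) = 0/(-9) = 0*(-⅑) = 0)
-(98 + P(7)*(6*((-3 + 6)*(-5) + 2))) = -(98 + 0*(6*((-3 + 6)*(-5) + 2))) = -(98 + 0*(6*(3*(-5) + 2))) = -(98 + 0*(6*(-15 + 2))) = -(98 + 0*(6*(-13))) = -(98 + 0*(-78)) = -(98 + 0) = -1*98 = -98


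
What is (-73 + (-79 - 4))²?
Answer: 24336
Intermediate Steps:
(-73 + (-79 - 4))² = (-73 - 83)² = (-156)² = 24336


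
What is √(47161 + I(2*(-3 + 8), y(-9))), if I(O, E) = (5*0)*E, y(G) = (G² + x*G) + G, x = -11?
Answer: √47161 ≈ 217.17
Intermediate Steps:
y(G) = G² - 10*G (y(G) = (G² - 11*G) + G = G² - 10*G)
I(O, E) = 0 (I(O, E) = 0*E = 0)
√(47161 + I(2*(-3 + 8), y(-9))) = √(47161 + 0) = √47161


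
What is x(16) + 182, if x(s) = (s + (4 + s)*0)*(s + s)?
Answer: 694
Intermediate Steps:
x(s) = 2*s² (x(s) = (s + 0)*(2*s) = s*(2*s) = 2*s²)
x(16) + 182 = 2*16² + 182 = 2*256 + 182 = 512 + 182 = 694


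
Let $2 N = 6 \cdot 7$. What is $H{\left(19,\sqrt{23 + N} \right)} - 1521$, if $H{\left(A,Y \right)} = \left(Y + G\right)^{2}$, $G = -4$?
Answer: $-1461 - 16 \sqrt{11} \approx -1514.1$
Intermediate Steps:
$N = 21$ ($N = \frac{6 \cdot 7}{2} = \frac{1}{2} \cdot 42 = 21$)
$H{\left(A,Y \right)} = \left(-4 + Y\right)^{2}$ ($H{\left(A,Y \right)} = \left(Y - 4\right)^{2} = \left(-4 + Y\right)^{2}$)
$H{\left(19,\sqrt{23 + N} \right)} - 1521 = \left(-4 + \sqrt{23 + 21}\right)^{2} - 1521 = \left(-4 + \sqrt{44}\right)^{2} - 1521 = \left(-4 + 2 \sqrt{11}\right)^{2} - 1521 = -1521 + \left(-4 + 2 \sqrt{11}\right)^{2}$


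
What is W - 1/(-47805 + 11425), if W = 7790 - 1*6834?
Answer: 34779281/36380 ≈ 956.00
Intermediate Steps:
W = 956 (W = 7790 - 6834 = 956)
W - 1/(-47805 + 11425) = 956 - 1/(-47805 + 11425) = 956 - 1/(-36380) = 956 - 1*(-1/36380) = 956 + 1/36380 = 34779281/36380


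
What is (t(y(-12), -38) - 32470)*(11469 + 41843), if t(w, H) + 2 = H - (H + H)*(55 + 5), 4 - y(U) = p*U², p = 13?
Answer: -1490070400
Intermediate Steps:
y(U) = 4 - 13*U²
t(w, H) = -2 - 119*H (t(w, H) = -2 + (H - (H + H)*(55 + 5)) = -2 + (H - 2*H*60) = -2 + (H - 120*H) = -2 - 119*H)
(t(y(-12), -38) - 32470)*(11469 + 41843) = ((-2 - 119*(-38)) - 32470)*(11469 + 41843) = ((-2 + 4522) - 32470)*53312 = (4520 - 32470)*53312 = -27950*53312 = -1490070400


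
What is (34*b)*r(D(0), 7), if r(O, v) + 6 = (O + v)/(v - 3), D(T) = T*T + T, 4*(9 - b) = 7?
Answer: -8381/8 ≈ -1047.6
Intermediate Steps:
b = 29/4 (b = 9 - ¼*7 = 9 - 7/4 = 29/4 ≈ 7.2500)
D(T) = T + T² (D(T) = T² + T = T + T²)
r(O, v) = -6 + (O + v)/(-3 + v) (r(O, v) = -6 + (O + v)/(v - 3) = -6 + (O + v)/(-3 + v))
(34*b)*r(D(0), 7) = (34*(29/4))*((18 + 0*(1 + 0) - 5*7)/(-3 + 7)) = 493*((18 + 0*1 - 35)/4)/2 = 493*((18 + 0 - 35)/4)/2 = 493*((¼)*(-17))/2 = (493/2)*(-17/4) = -8381/8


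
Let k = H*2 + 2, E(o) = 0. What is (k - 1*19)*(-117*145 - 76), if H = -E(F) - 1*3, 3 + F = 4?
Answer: 391943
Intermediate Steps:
F = 1 (F = -3 + 4 = 1)
H = -3 (H = -1*0 - 1*3 = 0 - 3 = -3)
k = -4 (k = -3*2 + 2 = -6 + 2 = -4)
(k - 1*19)*(-117*145 - 76) = (-4 - 1*19)*(-117*145 - 76) = (-4 - 19)*(-16965 - 76) = -23*(-17041) = 391943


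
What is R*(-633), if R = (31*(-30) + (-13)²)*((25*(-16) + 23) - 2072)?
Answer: -1179715137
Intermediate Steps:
R = 1863689 (R = (-930 + 169)*((-400 + 23) - 2072) = -761*(-377 - 2072) = -761*(-2449) = 1863689)
R*(-633) = 1863689*(-633) = -1179715137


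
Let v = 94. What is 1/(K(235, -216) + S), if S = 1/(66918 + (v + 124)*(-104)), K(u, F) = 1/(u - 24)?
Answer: 9335906/44457 ≈ 210.00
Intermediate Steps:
K(u, F) = 1/(-24 + u)
S = 1/44246 (S = 1/(66918 + (94 + 124)*(-104)) = 1/(66918 + 218*(-104)) = 1/(66918 - 22672) = 1/44246 ≈ 2.2601e-5)
1/(K(235, -216) + S) = 1/(1/(-24 + 235) + 1/44246) = 1/(1/211 + 1/44246) = 1/(44457/9335906) = 9335906/44457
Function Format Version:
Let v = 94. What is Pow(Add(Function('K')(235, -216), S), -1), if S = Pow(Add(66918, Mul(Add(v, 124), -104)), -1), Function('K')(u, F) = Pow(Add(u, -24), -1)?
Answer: Rational(9335906, 44457) ≈ 210.00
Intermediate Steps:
Function('K')(u, F) = Pow(Add(-24, u), -1)
S = Rational(1, 44246) (S = Pow(Add(66918, Mul(Add(94, 124), -104)), -1) = Pow(Add(66918, Mul(218, -104)), -1) = Pow(Add(66918, -22672), -1) = Pow(44246, -1) = Rational(1, 44246) ≈ 2.2601e-5)
Pow(Add(Function('K')(235, -216), S), -1) = Pow(Add(Pow(Add(-24, 235), -1), Rational(1, 44246)), -1) = Pow(Add(Pow(211, -1), Rational(1, 44246)), -1) = Pow(Add(Rational(1, 211), Rational(1, 44246)), -1) = Pow(Rational(44457, 9335906), -1) = Rational(9335906, 44457)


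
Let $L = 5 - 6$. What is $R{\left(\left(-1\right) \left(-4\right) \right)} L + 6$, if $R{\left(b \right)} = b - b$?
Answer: $6$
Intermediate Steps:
$R{\left(b \right)} = 0$
$L = -1$
$R{\left(\left(-1\right) \left(-4\right) \right)} L + 6 = 0 \left(-1\right) + 6 = 0 + 6 = 6$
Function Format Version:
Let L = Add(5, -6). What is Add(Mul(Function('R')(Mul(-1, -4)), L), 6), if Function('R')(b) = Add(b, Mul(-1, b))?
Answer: 6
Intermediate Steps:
Function('R')(b) = 0
L = -1
Add(Mul(Function('R')(Mul(-1, -4)), L), 6) = Add(Mul(0, -1), 6) = Add(0, 6) = 6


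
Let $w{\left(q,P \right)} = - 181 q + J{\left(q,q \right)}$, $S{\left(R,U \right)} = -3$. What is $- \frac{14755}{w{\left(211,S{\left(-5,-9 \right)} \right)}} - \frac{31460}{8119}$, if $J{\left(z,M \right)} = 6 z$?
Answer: $- \frac{208372931}{59958815} \approx -3.4753$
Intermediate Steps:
$w{\left(q,P \right)} = - 175 q$ ($w{\left(q,P \right)} = - 181 q + 6 q = - 175 q$)
$- \frac{14755}{w{\left(211,S{\left(-5,-9 \right)} \right)}} - \frac{31460}{8119} = - \frac{14755}{\left(-175\right) 211} - \frac{31460}{8119} = - \frac{14755}{-36925} - \frac{31460}{8119} = \left(-14755\right) \left(- \frac{1}{36925}\right) - \frac{31460}{8119} = \frac{2951}{7385} - \frac{31460}{8119} = - \frac{208372931}{59958815}$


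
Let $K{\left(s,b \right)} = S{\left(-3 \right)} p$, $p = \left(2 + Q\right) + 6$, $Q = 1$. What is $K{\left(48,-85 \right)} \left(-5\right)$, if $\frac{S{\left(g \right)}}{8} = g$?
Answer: $1080$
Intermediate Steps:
$S{\left(g \right)} = 8 g$
$p = 9$ ($p = \left(2 + 1\right) + 6 = 3 + 6 = 9$)
$K{\left(s,b \right)} = -216$ ($K{\left(s,b \right)} = 8 \left(-3\right) 9 = \left(-24\right) 9 = -216$)
$K{\left(48,-85 \right)} \left(-5\right) = \left(-216\right) \left(-5\right) = 1080$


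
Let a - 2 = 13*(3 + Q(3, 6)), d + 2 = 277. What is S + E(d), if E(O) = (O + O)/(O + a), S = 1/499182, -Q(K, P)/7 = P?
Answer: -27454987/11481186 ≈ -2.3913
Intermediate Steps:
Q(K, P) = -7*P
d = 275 (d = -2 + 277 = 275)
a = -505 (a = 2 + 13*(3 - 7*6) = 2 + 13*(3 - 42) = 2 + 13*(-39) = 2 - 507 = -505)
S = 1/499182 ≈ 2.0033e-6
E(O) = 2*O/(-505 + O) (E(O) = (O + O)/(O - 505) = (2*O)/(-505 + O) = 2*O/(-505 + O))
S + E(d) = 1/499182 + 2*275/(-505 + 275) = 1/499182 + 2*275/(-230) = 1/499182 + 2*275*(-1/230) = 1/499182 - 55/23 = -27454987/11481186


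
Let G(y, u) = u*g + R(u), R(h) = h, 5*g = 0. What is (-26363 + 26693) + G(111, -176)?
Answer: 154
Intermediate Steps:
g = 0 (g = (⅕)*0 = 0)
G(y, u) = u (G(y, u) = u*0 + u = 0 + u = u)
(-26363 + 26693) + G(111, -176) = (-26363 + 26693) - 176 = 330 - 176 = 154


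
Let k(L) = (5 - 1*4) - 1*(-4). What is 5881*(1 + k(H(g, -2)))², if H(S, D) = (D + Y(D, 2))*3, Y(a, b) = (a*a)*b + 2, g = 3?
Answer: 211716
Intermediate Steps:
Y(a, b) = 2 + b*a² (Y(a, b) = a²*b + 2 = b*a² + 2 = 2 + b*a²)
H(S, D) = 6 + 3*D + 6*D² (H(S, D) = (D + (2 + 2*D²))*3 = (2 + D + 2*D²)*3 = 6 + 3*D + 6*D²)
k(L) = 5 (k(L) = (5 - 4) + 4 = 1 + 4 = 5)
5881*(1 + k(H(g, -2)))² = 5881*(1 + 5)² = 5881*6² = 5881*36 = 211716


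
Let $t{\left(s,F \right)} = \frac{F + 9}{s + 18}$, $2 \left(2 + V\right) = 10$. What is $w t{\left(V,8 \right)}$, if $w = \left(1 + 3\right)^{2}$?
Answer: $\frac{272}{21} \approx 12.952$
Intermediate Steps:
$V = 3$ ($V = -2 + \frac{1}{2} \cdot 10 = -2 + 5 = 3$)
$t{\left(s,F \right)} = \frac{9 + F}{18 + s}$
$w = 16$ ($w = 4^{2} = 16$)
$w t{\left(V,8 \right)} = 16 \frac{9 + 8}{18 + 3} = 16 \cdot \frac{1}{21} \cdot 17 = 16 \cdot \frac{17}{21} = \frac{272}{21}$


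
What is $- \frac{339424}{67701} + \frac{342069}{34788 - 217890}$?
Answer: $- \frac{28435875539}{4132062834} \approx -6.8818$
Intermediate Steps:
$- \frac{339424}{67701} + \frac{342069}{34788 - 217890} = \left(-339424\right) \frac{1}{67701} + \frac{342069}{-183102} = - \frac{339424}{67701} + 342069 \left(- \frac{1}{183102}\right) = - \frac{339424}{67701} - \frac{114023}{61034} = - \frac{28435875539}{4132062834}$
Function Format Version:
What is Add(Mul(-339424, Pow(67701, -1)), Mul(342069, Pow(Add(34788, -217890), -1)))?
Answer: Rational(-28435875539, 4132062834) ≈ -6.8818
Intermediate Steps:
Add(Mul(-339424, Pow(67701, -1)), Mul(342069, Pow(Add(34788, -217890), -1))) = Add(Mul(-339424, Rational(1, 67701)), Mul(342069, Pow(-183102, -1))) = Add(Rational(-339424, 67701), Mul(342069, Rational(-1, 183102))) = Add(Rational(-339424, 67701), Rational(-114023, 61034)) = Rational(-28435875539, 4132062834)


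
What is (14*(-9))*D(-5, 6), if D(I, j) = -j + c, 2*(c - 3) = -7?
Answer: 819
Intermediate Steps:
c = -1/2 (c = 3 + (1/2)*(-7) = 3 - 7/2 = -1/2 ≈ -0.50000)
D(I, j) = -1/2 - j (D(I, j) = -j - 1/2 = -1/2 - j)
(14*(-9))*D(-5, 6) = (14*(-9))*(-1/2 - 1*6) = -126*(-1/2 - 6) = -126*(-13/2) = 819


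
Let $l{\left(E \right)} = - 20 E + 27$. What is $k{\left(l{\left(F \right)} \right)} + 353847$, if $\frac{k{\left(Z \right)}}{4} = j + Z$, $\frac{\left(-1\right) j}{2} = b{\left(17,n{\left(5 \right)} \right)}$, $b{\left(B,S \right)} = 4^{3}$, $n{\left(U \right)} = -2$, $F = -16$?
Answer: $354723$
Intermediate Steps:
$b{\left(B,S \right)} = 64$
$j = -128$ ($j = \left(-2\right) 64 = -128$)
$l{\left(E \right)} = 27 - 20 E$
$k{\left(Z \right)} = -512 + 4 Z$ ($k{\left(Z \right)} = 4 \left(-128 + Z\right) = -512 + 4 Z$)
$k{\left(l{\left(F \right)} \right)} + 353847 = \left(-512 + 4 \left(27 - -320\right)\right) + 353847 = \left(-512 + 4 \left(27 + 320\right)\right) + 353847 = \left(-512 + 4 \cdot 347\right) + 353847 = \left(-512 + 1388\right) + 353847 = 876 + 353847 = 354723$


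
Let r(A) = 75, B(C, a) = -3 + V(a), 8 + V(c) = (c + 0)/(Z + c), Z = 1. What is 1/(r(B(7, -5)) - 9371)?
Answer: -1/9296 ≈ -0.00010757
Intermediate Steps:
V(c) = -8 + c/(1 + c) (V(c) = -8 + (c + 0)/(1 + c) = -8 + c/(1 + c))
B(C, a) = -3 + (-8 - 7*a)/(1 + a)
1/(r(B(7, -5)) - 9371) = 1/(75 - 9371) = 1/(-9296) = -1/9296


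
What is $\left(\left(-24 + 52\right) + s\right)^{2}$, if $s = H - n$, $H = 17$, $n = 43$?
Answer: $4$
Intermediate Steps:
$s = -26$ ($s = 17 - 43 = -26$)
$\left(\left(-24 + 52\right) + s\right)^{2} = \left(\left(-24 + 52\right) - 26\right)^{2} = \left(28 - 26\right)^{2} = 2^{2} = 4$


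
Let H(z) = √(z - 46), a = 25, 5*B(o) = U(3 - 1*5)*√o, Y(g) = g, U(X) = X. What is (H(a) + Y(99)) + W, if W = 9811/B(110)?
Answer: 99 - 9811*√110/44 + I*√21 ≈ -2239.6 + 4.5826*I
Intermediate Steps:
B(o) = -2*√o/5 (B(o) = ((3 - 1*5)*√o)/5 = ((3 - 5)*√o)/5 = (-2*√o)/5 = -2*√o/5)
W = -9811*√110/44 (W = 9811/((-2*√110/5)) = 9811*(-√110/44) = -9811*√110/44 ≈ -2338.6)
H(z) = √(-46 + z)
(H(a) + Y(99)) + W = (√(-46 + 25) + 99) - 9811*√110/44 = (√(-21) + 99) - 9811*√110/44 = (I*√21 + 99) - 9811*√110/44 = (99 + I*√21) - 9811*√110/44 = 99 - 9811*√110/44 + I*√21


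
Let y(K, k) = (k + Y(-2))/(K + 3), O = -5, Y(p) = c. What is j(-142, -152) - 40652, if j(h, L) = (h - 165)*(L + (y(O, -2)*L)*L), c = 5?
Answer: 10645404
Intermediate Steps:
Y(p) = 5
y(K, k) = (5 + k)/(3 + K) (y(K, k) = (k + 5)/(K + 3) = (5 + k)/(3 + K))
j(h, L) = (-165 + h)*(L - 3*L**2/2) (j(h, L) = (h - 165)*(L + (((5 - 2)/(3 - 5))*L)*L) = (-165 + h)*(L + ((3/(-2))*L)*L) = (-165 + h)*(L + ((-1/2*3)*L)*L) = (-165 + h)*(L + (-3*L/2)*L) = (-165 + h)*(L - 3*L**2/2))
j(-142, -152) - 40652 = (1/2)*(-152)*(-330 + 2*(-142) + 495*(-152) - 3*(-152)*(-142)) - 40652 = (1/2)*(-152)*(-330 - 284 - 75240 - 64752) - 40652 = (1/2)*(-152)*(-140606) - 40652 = 10686056 - 40652 = 10645404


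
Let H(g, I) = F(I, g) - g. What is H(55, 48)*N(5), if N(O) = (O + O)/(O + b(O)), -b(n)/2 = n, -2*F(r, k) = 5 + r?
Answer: 163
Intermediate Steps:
F(r, k) = -5/2 - r/2 (F(r, k) = -(5 + r)/2 = -5/2 - r/2)
b(n) = -2*n
H(g, I) = -5/2 - g - I/2 (H(g, I) = (-5/2 - I/2) - g = -5/2 - g - I/2)
N(O) = -2 (N(O) = (O + O)/(O - 2*O) = (2*O)/((-O)) = (2*O)*(-1/O) = -2)
H(55, 48)*N(5) = (-5/2 - 1*55 - 1/2*48)*(-2) = (-5/2 - 55 - 24)*(-2) = -163/2*(-2) = 163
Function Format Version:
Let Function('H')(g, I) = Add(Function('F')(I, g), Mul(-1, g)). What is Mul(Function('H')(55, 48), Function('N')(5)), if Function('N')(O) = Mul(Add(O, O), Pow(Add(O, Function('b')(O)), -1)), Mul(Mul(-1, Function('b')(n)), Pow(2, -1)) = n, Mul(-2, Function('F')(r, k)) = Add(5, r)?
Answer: 163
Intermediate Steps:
Function('F')(r, k) = Add(Rational(-5, 2), Mul(Rational(-1, 2), r)) (Function('F')(r, k) = Mul(Rational(-1, 2), Add(5, r)) = Add(Rational(-5, 2), Mul(Rational(-1, 2), r)))
Function('b')(n) = Mul(-2, n)
Function('H')(g, I) = Add(Rational(-5, 2), Mul(-1, g), Mul(Rational(-1, 2), I)) (Function('H')(g, I) = Add(Add(Rational(-5, 2), Mul(Rational(-1, 2), I)), Mul(-1, g)) = Add(Rational(-5, 2), Mul(-1, g), Mul(Rational(-1, 2), I)))
Function('N')(O) = -2 (Function('N')(O) = Mul(Add(O, O), Pow(Add(O, Mul(-2, O)), -1)) = Mul(Mul(2, O), Pow(Mul(-1, O), -1)) = Mul(Mul(2, O), Mul(-1, Pow(O, -1))) = -2)
Mul(Function('H')(55, 48), Function('N')(5)) = Mul(Add(Rational(-5, 2), Mul(-1, 55), Mul(Rational(-1, 2), 48)), -2) = Mul(Add(Rational(-5, 2), -55, -24), -2) = Mul(Rational(-163, 2), -2) = 163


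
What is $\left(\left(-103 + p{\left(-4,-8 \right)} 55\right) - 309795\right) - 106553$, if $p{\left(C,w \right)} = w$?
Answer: $-416891$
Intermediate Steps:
$\left(\left(-103 + p{\left(-4,-8 \right)} 55\right) - 309795\right) - 106553 = \left(\left(-103 - 440\right) - 309795\right) - 106553 = \left(-543 - 309795\right) - 106553 = -310338 - 106553 = -416891$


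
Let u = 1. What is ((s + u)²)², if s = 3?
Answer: 256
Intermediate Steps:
((s + u)²)² = ((3 + 1)²)² = (4²)² = 16² = 256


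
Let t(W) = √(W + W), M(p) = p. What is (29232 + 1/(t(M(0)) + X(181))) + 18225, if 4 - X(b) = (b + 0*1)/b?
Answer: 142372/3 ≈ 47457.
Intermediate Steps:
X(b) = 3 (X(b) = 4 - (b + 0*1)/b = 4 - (b + 0)/b = 4 - b/b = 4 - 1*1 = 4 - 1 = 3)
t(W) = √2*√W (t(W) = √(2*W) = √2*√W)
(29232 + 1/(t(M(0)) + X(181))) + 18225 = (29232 + 1/(√2*√0 + 3)) + 18225 = (29232 + 1/(√2*0 + 3)) + 18225 = (29232 + 1/(0 + 3)) + 18225 = (29232 + 1/3) + 18225 = (29232 + ⅓) + 18225 = 87697/3 + 18225 = 142372/3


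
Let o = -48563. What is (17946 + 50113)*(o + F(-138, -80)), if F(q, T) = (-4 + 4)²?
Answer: -3305149217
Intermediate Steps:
F(q, T) = 0 (F(q, T) = 0² = 0)
(17946 + 50113)*(o + F(-138, -80)) = (17946 + 50113)*(-48563 + 0) = 68059*(-48563) = -3305149217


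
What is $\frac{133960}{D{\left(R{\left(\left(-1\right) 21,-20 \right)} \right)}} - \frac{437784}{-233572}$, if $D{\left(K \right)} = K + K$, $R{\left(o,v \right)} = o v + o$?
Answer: $\frac{3954832094}{23298807} \approx 169.74$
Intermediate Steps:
$R{\left(o,v \right)} = o + o v$
$D{\left(K \right)} = 2 K$
$\frac{133960}{D{\left(R{\left(\left(-1\right) 21,-20 \right)} \right)}} - \frac{437784}{-233572} = \frac{133960}{2 \left(-1\right) 21 \left(1 - 20\right)} - \frac{437784}{-233572} = \frac{133960}{2 \left(\left(-21\right) \left(-19\right)\right)} - - \frac{109446}{58393} = \frac{133960}{2 \cdot 399} + \frac{109446}{58393} = \frac{133960}{798} + \frac{109446}{58393} = 133960 \cdot \frac{1}{798} + \frac{109446}{58393} = \frac{66980}{399} + \frac{109446}{58393} = \frac{3954832094}{23298807}$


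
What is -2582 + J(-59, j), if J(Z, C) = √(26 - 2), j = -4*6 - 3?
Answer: -2582 + 2*√6 ≈ -2577.1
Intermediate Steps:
j = -27 (j = -24 - 3 = -27)
J(Z, C) = 2*√6 (J(Z, C) = √24 = 2*√6)
-2582 + J(-59, j) = -2582 + 2*√6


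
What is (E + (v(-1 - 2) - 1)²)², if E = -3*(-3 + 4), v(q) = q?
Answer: 169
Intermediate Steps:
E = -3 (E = -3*1 = -3)
(E + (v(-1 - 2) - 1)²)² = (-3 + ((-1 - 2) - 1)²)² = (-3 + (-3 - 1)²)² = (-3 + (-4)²)² = (-3 + 16)² = 13² = 169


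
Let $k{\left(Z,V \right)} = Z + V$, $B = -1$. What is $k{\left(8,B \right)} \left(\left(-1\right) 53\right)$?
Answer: $-371$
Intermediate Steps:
$k{\left(Z,V \right)} = V + Z$
$k{\left(8,B \right)} \left(\left(-1\right) 53\right) = \left(-1 + 8\right) \left(\left(-1\right) 53\right) = 7 \left(-53\right) = -371$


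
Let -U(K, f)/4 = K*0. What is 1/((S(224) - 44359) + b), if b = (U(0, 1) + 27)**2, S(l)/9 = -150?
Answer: -1/44980 ≈ -2.2232e-5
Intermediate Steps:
U(K, f) = 0 (U(K, f) = -4*K*0 = -4*0 = 0)
S(l) = -1350 (S(l) = 9*(-150) = -1350)
b = 729 (b = (0 + 27)**2 = 27**2 = 729)
1/((S(224) - 44359) + b) = 1/((-1350 - 44359) + 729) = 1/(-45709 + 729) = 1/(-44980) = -1/44980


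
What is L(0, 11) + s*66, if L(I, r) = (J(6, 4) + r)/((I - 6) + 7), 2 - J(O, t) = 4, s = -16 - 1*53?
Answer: -4545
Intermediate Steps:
s = -69 (s = -16 - 53 = -69)
J(O, t) = -2 (J(O, t) = 2 - 1*4 = 2 - 4 = -2)
L(I, r) = (-2 + r)/(1 + I) (L(I, r) = (-2 + r)/((I - 6) + 7) = (-2 + r)/((-6 + I) + 7) = (-2 + r)/(1 + I))
L(0, 11) + s*66 = (-2 + 11)/(1 + 0) - 69*66 = 9/1 - 4554 = 1*9 - 4554 = 9 - 4554 = -4545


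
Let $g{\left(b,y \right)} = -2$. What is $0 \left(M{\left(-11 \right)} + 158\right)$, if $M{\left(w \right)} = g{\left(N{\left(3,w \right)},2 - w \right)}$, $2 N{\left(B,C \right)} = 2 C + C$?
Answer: $0$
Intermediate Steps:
$N{\left(B,C \right)} = \frac{3 C}{2}$ ($N{\left(B,C \right)} = \frac{2 C + C}{2} = \frac{3 C}{2}$)
$M{\left(w \right)} = -2$
$0 \left(M{\left(-11 \right)} + 158\right) = 0 \left(-2 + 158\right) = 0 \cdot 156 = 0$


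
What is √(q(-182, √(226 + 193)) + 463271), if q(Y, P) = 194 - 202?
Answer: √463263 ≈ 680.63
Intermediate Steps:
q(Y, P) = -8
√(q(-182, √(226 + 193)) + 463271) = √(-8 + 463271) = √463263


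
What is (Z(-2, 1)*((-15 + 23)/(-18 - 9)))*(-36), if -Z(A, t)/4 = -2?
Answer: 256/3 ≈ 85.333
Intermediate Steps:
Z(A, t) = 8 (Z(A, t) = -4*(-2) = 8)
(Z(-2, 1)*((-15 + 23)/(-18 - 9)))*(-36) = (8*((-15 + 23)/(-18 - 9)))*(-36) = (8*(8/(-27)))*(-36) = (8*(8*(-1/27)))*(-36) = (8*(-8/27))*(-36) = -64/27*(-36) = 256/3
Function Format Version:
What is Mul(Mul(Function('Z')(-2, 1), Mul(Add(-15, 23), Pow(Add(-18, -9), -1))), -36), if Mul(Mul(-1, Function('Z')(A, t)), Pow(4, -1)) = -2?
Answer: Rational(256, 3) ≈ 85.333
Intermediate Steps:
Function('Z')(A, t) = 8 (Function('Z')(A, t) = Mul(-4, -2) = 8)
Mul(Mul(Function('Z')(-2, 1), Mul(Add(-15, 23), Pow(Add(-18, -9), -1))), -36) = Mul(Mul(8, Mul(Add(-15, 23), Pow(Add(-18, -9), -1))), -36) = Mul(Mul(8, Mul(8, Pow(-27, -1))), -36) = Mul(Mul(8, Mul(8, Rational(-1, 27))), -36) = Mul(Mul(8, Rational(-8, 27)), -36) = Mul(Rational(-64, 27), -36) = Rational(256, 3)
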